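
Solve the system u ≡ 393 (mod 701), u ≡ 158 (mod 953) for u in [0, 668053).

194570

701⁻¹ mod 953: 701·745 ≡ 1 (mod 953), so 701⁻¹ ≡ 745.
u = 393 + 701·((158 − 393)·745 mod 953) = 393 + 701·277 = 194570.
Check: 194570 mod 701 = 393, 194570 mod 953 = 158. ✓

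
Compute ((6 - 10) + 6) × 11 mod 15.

6 - 10 = -4 ≡ 11 (mod 15)
11 + 6 = 17 ≡ 2 (mod 15)
2 × 11 = 22 ≡ 7 (mod 15)

7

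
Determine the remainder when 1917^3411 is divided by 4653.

1224

3411 in binary is 110101010011, i.e. 3411 = 2048 + 1024 + 256 + 64 + 16 + 2 + 1.
1917^1 ≡ 1917 (mod 4653)
1917^2 ≡ 1917^2 = 3674889 ≡ 3672 (mod 4653)
1917^4 ≡ 3672^2 = 13483584 ≡ 3843 (mod 4653)
1917^8 ≡ 3843^2 = 14768649 ≡ 27 (mod 4653)
1917^16 ≡ 27^2 = 729 (mod 4653)
1917^32 ≡ 729^2 = 531441 ≡ 999 (mod 4653)
1917^64 ≡ 999^2 = 998001 ≡ 2259 (mod 4653)
1917^128 ≡ 2259^2 = 5103081 ≡ 3393 (mod 4653)
1917^256 ≡ 3393^2 = 11512449 ≡ 927 (mod 4653)
1917^512 ≡ 927^2 = 859329 ≡ 3177 (mod 4653)
1917^1024 ≡ 3177^2 = 10093329 ≡ 972 (mod 4653)
1917^2048 ≡ 972^2 = 944784 ≡ 225 (mod 4653)
1917^3411 = 1917^2048 · 1917^1024 · 1917^256 · 1917^64 · 1917^16 · 1917^2 · 1917^1 ≡ 225 · 972 · 927 · 2259 · 729 · 3672 · 1917 (mod 4653).
Accumulate the product:
225 · 972 = 218700 ≡ 9
9 · 927 = 8343 ≡ 3690
3690 · 2259 = 8335710 ≡ 2187
2187 · 729 = 1594323 ≡ 2997
2997 · 3672 = 11004984 ≡ 639
639 · 1917 = 1224963 ≡ 1224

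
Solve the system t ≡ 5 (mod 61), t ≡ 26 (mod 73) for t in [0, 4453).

3238

61⁻¹ mod 73: 61·6 ≡ 1 (mod 73), so 61⁻¹ ≡ 6.
t = 5 + 61·((26 − 5)·6 mod 73) = 5 + 61·53 = 3238.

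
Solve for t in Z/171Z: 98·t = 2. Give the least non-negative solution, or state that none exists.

7

gcd(98, 171) = 1, so a unique solution mod 171 exists.
98⁻¹ ≡ 89 (mod 171).
t ≡ 89·2 ≡ 7 (mod 171).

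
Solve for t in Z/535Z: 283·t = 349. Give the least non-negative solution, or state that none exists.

523

gcd(283, 535) = 1, so a unique solution mod 535 exists.
283⁻¹ ≡ 397 (mod 535).
t ≡ 397·349 ≡ 523 (mod 535).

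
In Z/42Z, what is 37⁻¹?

Apply the Euclidean algorithm and back-substitute:
42 = 1*37 + 5
37 = 7*5 + 2
5 = 2*2 + 1
2 = 2*1 + 0
gcd(37, 42) = 1, so the inverse exists.
Back-substitute for 1:
1 = 1*5 − 2*2
  = −2*37 + 15*5
  = 15*42 − 17*37
So 37⁻¹ ≡ −17 ≡ 25 (mod 42).

25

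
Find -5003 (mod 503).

-5003 = -10×503 + 27, so -5003 ≡ 27 (mod 503).

27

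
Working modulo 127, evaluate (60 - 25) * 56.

55

60 - 25 = 35
35 * 56 = 1960 ≡ 55 (mod 127)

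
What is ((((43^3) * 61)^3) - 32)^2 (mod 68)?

(43)^3 ≡ 15 (mod 68)
15 * 61 = 915 ≡ 31 (mod 68)
(31)^3 ≡ 7 (mod 68)
7 - 32 = -25 ≡ 43 (mod 68)
(43)^2 ≡ 13 (mod 68)

13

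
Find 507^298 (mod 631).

196

507^1 ≡ 507 (mod 631)
507^2 ≡ 507^2 = 257049 ≡ 232 (mod 631)
507^4 ≡ 232^2 = 53824 ≡ 189 (mod 631)
507^8 ≡ 189^2 = 35721 ≡ 385 (mod 631)
507^16 ≡ 385^2 = 148225 ≡ 571 (mod 631)
507^32 ≡ 571^2 = 326041 ≡ 445 (mod 631)
507^64 ≡ 445^2 = 198025 ≡ 522 (mod 631)
507^128 ≡ 522^2 = 272484 ≡ 523 (mod 631)
507^256 ≡ 523^2 = 273529 ≡ 306 (mod 631)
507^298 = 507^256 · 507^32 · 507^8 · 507^2 ≡ 306 · 445 · 385 · 232 (mod 631).
Accumulate the product:
306 · 445 = 136170 ≡ 505
505 · 385 = 194425 ≡ 77
77 · 232 = 17864 ≡ 196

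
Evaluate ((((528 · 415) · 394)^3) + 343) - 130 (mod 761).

528 · 415 = 219120 ≡ 713 (mod 761)
713 · 394 = 280922 ≡ 113 (mod 761)
(113)^3 ≡ 41 (mod 761)
41 + 343 = 384
384 - 130 = 254

254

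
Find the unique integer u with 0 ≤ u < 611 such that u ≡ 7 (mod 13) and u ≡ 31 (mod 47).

13⁻¹ mod 47: 13*29 ≡ 1 (mod 47), so 13⁻¹ ≡ 29.
u = 7 + 13*((31 − 7)*29 mod 47) = 7 + 13*38 = 501.
Check: 501 mod 13 = 7, 501 mod 47 = 31. ✓

501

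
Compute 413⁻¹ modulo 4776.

4325

By the extended Euclidean algorithm:
4776 = 11·413 + 233
413 = 1·233 + 180
233 = 1·180 + 53
180 = 3·53 + 21
53 = 2·21 + 11
21 = 1·11 + 10
11 = 1·10 + 1
10 = 10·1 + 0
gcd(413, 4776) = 1, so the inverse exists.
Back-substitute for 1:
1 = 1·11 − 1·10
  = −1·21 + 2·11
  = 2·53 − 5·21
  = −5·180 + 17·53
  = 17·233 − 22·180
  = −22·413 + 39·233
  = 39·4776 − 451·413
So 413⁻¹ ≡ −451 ≡ 4325 (mod 4776).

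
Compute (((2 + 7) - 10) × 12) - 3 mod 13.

2 + 7 = 9
9 - 10 = -1 ≡ 12 (mod 13)
12 × 12 = 144 ≡ 1 (mod 13)
1 - 3 = -2 ≡ 11 (mod 13)

11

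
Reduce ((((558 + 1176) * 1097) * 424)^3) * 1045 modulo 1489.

558 + 1176 = 1734 ≡ 245 (mod 1489)
245 * 1097 = 268765 ≡ 745 (mod 1489)
745 * 424 = 315880 ≡ 212 (mod 1489)
(212)^3 ≡ 17 (mod 1489)
17 * 1045 = 17765 ≡ 1386 (mod 1489)

1386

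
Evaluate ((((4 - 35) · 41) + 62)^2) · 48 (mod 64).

4 - 35 = -31 ≡ 33 (mod 64)
33 · 41 = 1353 ≡ 9 (mod 64)
9 + 62 = 71 ≡ 7 (mod 64)
(7)^2 ≡ 49 (mod 64)
49 · 48 = 2352 ≡ 48 (mod 64)

48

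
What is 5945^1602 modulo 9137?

478

1602 in binary is 11001000010, i.e. 1602 = 1024 + 512 + 64 + 2.
5945^1 ≡ 5945 (mod 9137)
5945^2 ≡ 5945^2 = 35343025 ≡ 1109 (mod 9137)
5945^4 ≡ 1109^2 = 1229881 ≡ 5523 (mod 9137)
5945^8 ≡ 5523^2 = 30503529 ≡ 4223 (mod 9137)
5945^16 ≡ 4223^2 = 17833729 ≡ 7442 (mod 9137)
5945^32 ≡ 7442^2 = 55383364 ≡ 4007 (mod 9137)
5945^64 ≡ 4007^2 = 16056049 ≡ 2340 (mod 9137)
5945^128 ≡ 2340^2 = 5475600 ≡ 2537 (mod 9137)
5945^256 ≡ 2537^2 = 6436369 ≡ 3921 (mod 9137)
5945^512 ≡ 3921^2 = 15374241 ≡ 5807 (mod 9137)
5945^1024 ≡ 5807^2 = 33721249 ≡ 5719 (mod 9137)
5945^1602 = 5945^1024 · 5945^512 · 5945^64 · 5945^2 ≡ 5719 · 5807 · 2340 · 1109 (mod 9137).
Accumulate the product:
5719 · 5807 = 33210233 ≡ 6375
6375 · 2340 = 14917500 ≡ 5916
5916 · 1109 = 6560844 ≡ 478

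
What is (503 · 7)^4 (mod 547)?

503 · 7 = 3521 ≡ 239 (mod 547)
(239)^4 ≡ 136 (mod 547)

136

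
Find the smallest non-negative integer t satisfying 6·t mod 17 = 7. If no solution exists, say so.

4

gcd(6, 17) = 1, so a unique solution mod 17 exists.
6⁻¹ ≡ 3 (mod 17).
t ≡ 3·7 ≡ 4 (mod 17).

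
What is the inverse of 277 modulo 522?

Apply the Euclidean algorithm and back-substitute:
522 = 1*277 + 245
277 = 1*245 + 32
245 = 7*32 + 21
32 = 1*21 + 11
21 = 1*11 + 10
11 = 1*10 + 1
10 = 10*1 + 0
gcd(277, 522) = 1, so the inverse exists.
Bézout: 1 = −26*522 + 49*277.
So 277⁻¹ ≡ 49 (mod 522).

49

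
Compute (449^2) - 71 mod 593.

503

(449)^2 ≡ 574 (mod 593)
574 - 71 = 503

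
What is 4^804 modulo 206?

804 in binary is 1100100100, i.e. 804 = 512 + 256 + 32 + 4.
4^1 ≡ 4 (mod 206)
4^2 ≡ 4^2 = 16 (mod 206)
4^4 ≡ 16^2 = 256 ≡ 50 (mod 206)
4^8 ≡ 50^2 = 2500 ≡ 28 (mod 206)
4^16 ≡ 28^2 = 784 ≡ 166 (mod 206)
4^32 ≡ 166^2 = 27556 ≡ 158 (mod 206)
4^64 ≡ 158^2 = 24964 ≡ 38 (mod 206)
4^128 ≡ 38^2 = 1444 ≡ 2 (mod 206)
4^256 ≡ 2^2 = 4 (mod 206)
4^512 ≡ 4^2 = 16 (mod 206)
4^804 = 4^512 · 4^256 · 4^32 · 4^4 ≡ 16 · 4 · 158 · 50 (mod 206).
Accumulate the product:
16 · 4 = 64
64 · 158 = 10112 ≡ 18
18 · 50 = 900 ≡ 76

76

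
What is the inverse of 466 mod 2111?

829

Apply the Euclidean algorithm and back-substitute:
2111 = 4*466 + 247
466 = 1*247 + 219
247 = 1*219 + 28
219 = 7*28 + 23
28 = 1*23 + 5
23 = 4*5 + 3
5 = 1*3 + 2
3 = 1*2 + 1
2 = 2*1 + 0
gcd(466, 2111) = 1, so the inverse exists.
Back-substitute for 1:
1 = 1*3 − 1*2
  = −1*5 + 2*3
  = 2*23 − 9*5
  = −9*28 + 11*23
  = 11*219 − 86*28
  = −86*247 + 97*219
  = 97*466 − 183*247
  = −183*2111 + 829*466
So 466⁻¹ ≡ 829 (mod 2111).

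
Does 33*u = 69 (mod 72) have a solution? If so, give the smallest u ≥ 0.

13

gcd(33, 72) = 3, and 3 | 69, so solutions exist.
Divide through by 3: 11*u ≡ 23 mod 24.
11⁻¹ ≡ 11 (mod 24).
u ≡ 11*23 ≡ 13 (mod 24).
The smallest non-negative solution is u = 13.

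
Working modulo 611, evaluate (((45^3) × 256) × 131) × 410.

62

(45)^3 ≡ 86 (mod 611)
86 × 256 = 22016 ≡ 20 (mod 611)
20 × 131 = 2620 ≡ 176 (mod 611)
176 × 410 = 72160 ≡ 62 (mod 611)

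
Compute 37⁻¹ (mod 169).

Apply the Euclidean algorithm and back-substitute:
169 = 4*37 + 21
37 = 1*21 + 16
21 = 1*16 + 5
16 = 3*5 + 1
5 = 5*1 + 0
gcd(37, 169) = 1, so the inverse exists.
Bézout: 1 = −7*169 + 32*37.
So 37⁻¹ ≡ 32 (mod 169).

32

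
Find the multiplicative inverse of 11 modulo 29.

8

Apply the Euclidean algorithm and back-substitute:
29 = 2*11 + 7
11 = 1*7 + 4
7 = 1*4 + 3
4 = 1*3 + 1
3 = 3*1 + 0
gcd(11, 29) = 1, so the inverse exists.
Back-substitute for 1:
1 = 1*4 − 1*3
  = −1*7 + 2*4
  = 2*11 − 3*7
  = −3*29 + 8*11
So 11⁻¹ ≡ 8 (mod 29).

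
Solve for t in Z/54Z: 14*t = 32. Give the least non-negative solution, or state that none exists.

10

gcd(14, 54) = 2, and 2 | 32, so solutions exist.
Divide through by 2: 7*t ≡ 16 mod 27.
7⁻¹ ≡ 4 (mod 27).
t ≡ 4*16 ≡ 10 (mod 27).
The smallest non-negative solution is t = 10.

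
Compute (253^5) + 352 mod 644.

(253)^5 ≡ 253 (mod 644)
253 + 352 = 605

605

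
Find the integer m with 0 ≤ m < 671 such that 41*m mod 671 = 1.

491

671 = 16*41 + 15
41 = 2*15 + 11
15 = 1*11 + 4
11 = 2*4 + 3
4 = 1*3 + 1
3 = 3*1 + 0
gcd(41, 671) = 1, so the inverse exists.
Back-substitute for 1:
1 = 1*4 − 1*3
  = −1*11 + 3*4
  = 3*15 − 4*11
  = −4*41 + 11*15
  = 11*671 − 180*41
So 41⁻¹ ≡ −180 ≡ 491 (mod 671).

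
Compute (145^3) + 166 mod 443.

65

(145)^3 ≡ 342 (mod 443)
342 + 166 = 508 ≡ 65 (mod 443)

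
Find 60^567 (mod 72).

By square-and-multiply:
567 in binary is 1000110111, i.e. 567 = 512 + 32 + 16 + 4 + 2 + 1.
60^1 ≡ 60 (mod 72)
60^2 ≡ 60^2 = 3600 ≡ 0 (mod 72)
60^4 ≡ 0^2 = 0 (mod 72)
60^8 ≡ 0^2 = 0 (mod 72)
60^16 ≡ 0^2 = 0 (mod 72)
60^32 ≡ 0^2 = 0 (mod 72)
60^64 ≡ 0^2 = 0 (mod 72)
60^128 ≡ 0^2 = 0 (mod 72)
60^256 ≡ 0^2 = 0 (mod 72)
60^512 ≡ 0^2 = 0 (mod 72)
60^567 = 60^512 × 60^32 × 60^16 × 60^4 × 60^2 × 60^1 ≡ 0 × 0 × 0 × 0 × 0 × 60 (mod 72).
Accumulate the product:
0 × 0 = 0
0 × 0 = 0
0 × 0 = 0
0 × 0 = 0
0 × 60 = 0

0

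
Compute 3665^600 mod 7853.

Compute successive squares:
600 in binary is 1001011000, i.e. 600 = 512 + 64 + 16 + 8.
3665^1 ≡ 3665 (mod 7853)
3665^2 ≡ 3665^2 = 13432225 ≡ 3595 (mod 7853)
3665^4 ≡ 3595^2 = 12924025 ≡ 5840 (mod 7853)
3665^8 ≡ 5840^2 = 34105600 ≡ 21 (mod 7853)
3665^16 ≡ 21^2 = 441 (mod 7853)
3665^32 ≡ 441^2 = 194481 ≡ 6009 (mod 7853)
3665^64 ≡ 6009^2 = 36108081 ≡ 7840 (mod 7853)
3665^128 ≡ 7840^2 = 61465600 ≡ 169 (mod 7853)
3665^256 ≡ 169^2 = 28561 ≡ 5002 (mod 7853)
3665^512 ≡ 5002^2 = 25020004 ≡ 346 (mod 7853)
3665^600 = 3665^512 * 3665^64 * 3665^16 * 3665^8 ≡ 346 * 7840 * 441 * 21 (mod 7853).
Accumulate the product:
346 * 7840 = 2712640 ≡ 3355
3355 * 441 = 1479555 ≡ 3191
3191 * 21 = 67011 ≡ 4187

4187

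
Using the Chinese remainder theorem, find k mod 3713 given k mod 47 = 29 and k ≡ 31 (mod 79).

47⁻¹ mod 79: 47*37 ≡ 1 (mod 79), so 47⁻¹ ≡ 37.
k = 29 + 47*((31 − 29)*37 mod 79) = 29 + 47*74 = 3507.

3507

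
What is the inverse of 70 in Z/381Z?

381 = 5×70 + 31
70 = 2×31 + 8
31 = 3×8 + 7
8 = 1×7 + 1
7 = 7×1 + 0
gcd(70, 381) = 1, so the inverse exists.
Back-substitute for 1:
1 = 1×8 − 1×7
  = −1×31 + 4×8
  = 4×70 − 9×31
  = −9×381 + 49×70
So 70⁻¹ ≡ 49 (mod 381).

49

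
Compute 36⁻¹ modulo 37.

37 = 1·36 + 1
36 = 36·1 + 0
gcd(36, 37) = 1, so the inverse exists.
Bézout: 1 = 1·37 − 1·36.
So 36⁻¹ ≡ −1 ≡ 36 (mod 37).

36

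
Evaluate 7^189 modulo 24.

7

Compute successive squares:
7^1 ≡ 7 (mod 24)
7^2 ≡ 7^2 = 49 ≡ 1 (mod 24)
7^4 ≡ 1^2 = 1 (mod 24)
7^8 ≡ 1^2 = 1 (mod 24)
7^16 ≡ 1^2 = 1 (mod 24)
7^32 ≡ 1^2 = 1 (mod 24)
7^64 ≡ 1^2 = 1 (mod 24)
7^128 ≡ 1^2 = 1 (mod 24)
7^189 = 7^128 × 7^32 × 7^16 × 7^8 × 7^4 × 7^1 ≡ 1 × 1 × 1 × 1 × 1 × 7 (mod 24).
Accumulate the product:
1 × 1 = 1
1 × 1 = 1
1 × 1 = 1
1 × 1 = 1
1 × 7 = 7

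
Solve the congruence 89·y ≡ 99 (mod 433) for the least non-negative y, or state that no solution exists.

366

gcd(89, 433) = 1, so a unique solution mod 433 exists.
89⁻¹ ≡ 253 (mod 433).
y ≡ 253·99 ≡ 366 (mod 433).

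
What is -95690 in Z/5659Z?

-95690 = -17·5659 + 513, so -95690 ≡ 513 (mod 5659).

513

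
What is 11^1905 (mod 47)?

Using repeated squaring:
11^1 ≡ 11 (mod 47)
11^2 ≡ 11^2 = 121 ≡ 27 (mod 47)
11^4 ≡ 27^2 = 729 ≡ 24 (mod 47)
11^8 ≡ 24^2 = 576 ≡ 12 (mod 47)
11^16 ≡ 12^2 = 144 ≡ 3 (mod 47)
11^32 ≡ 3^2 = 9 (mod 47)
11^64 ≡ 9^2 = 81 ≡ 34 (mod 47)
11^128 ≡ 34^2 = 1156 ≡ 28 (mod 47)
11^256 ≡ 28^2 = 784 ≡ 32 (mod 47)
11^512 ≡ 32^2 = 1024 ≡ 37 (mod 47)
11^1024 ≡ 37^2 = 1369 ≡ 6 (mod 47)
11^1905 = 11^1024 · 11^512 · 11^256 · 11^64 · 11^32 · 11^16 · 11^1 ≡ 6 · 37 · 32 · 34 · 9 · 3 · 11 (mod 47).
Accumulate the product:
6 · 37 = 222 ≡ 34
34 · 32 = 1088 ≡ 7
7 · 34 = 238 ≡ 3
3 · 9 = 27
27 · 3 = 81 ≡ 34
34 · 11 = 374 ≡ 45

45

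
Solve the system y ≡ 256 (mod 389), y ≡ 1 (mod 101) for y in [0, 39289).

389⁻¹ mod 101: 389×74 ≡ 1 (mod 101), so 389⁻¹ ≡ 74.
y = 256 + 389×((1 − 256)×74 mod 101) = 256 + 389×17 = 6869.

6869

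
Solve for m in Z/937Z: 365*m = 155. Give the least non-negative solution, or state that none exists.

gcd(365, 937) = 1, so a unique solution mod 937 exists.
365⁻¹ ≡ 172 (mod 937).
m ≡ 172*155 ≡ 424 (mod 937).

424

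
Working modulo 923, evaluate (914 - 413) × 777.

914 - 413 = 501
501 × 777 = 389277 ≡ 694 (mod 923)

694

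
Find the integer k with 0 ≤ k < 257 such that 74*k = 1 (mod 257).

257 = 3·74 + 35
74 = 2·35 + 4
35 = 8·4 + 3
4 = 1·3 + 1
3 = 3·1 + 0
gcd(74, 257) = 1, so the inverse exists.
Bézout: 1 = −19·257 + 66·74.
So 74⁻¹ ≡ 66 (mod 257).

66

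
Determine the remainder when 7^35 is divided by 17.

Compute successive squares:
35 in binary is 100011, i.e. 35 = 32 + 2 + 1.
7^1 ≡ 7 (mod 17)
7^2 ≡ 7^2 = 49 ≡ 15 (mod 17)
7^4 ≡ 15^2 = 225 ≡ 4 (mod 17)
7^8 ≡ 4^2 = 16 (mod 17)
7^16 ≡ 16^2 = 256 ≡ 1 (mod 17)
7^32 ≡ 1^2 = 1 (mod 17)
7^35 = 7^32 × 7^2 × 7^1 ≡ 1 × 15 × 7 (mod 17).
Accumulate the product:
1 × 15 = 15
15 × 7 = 105 ≡ 3

3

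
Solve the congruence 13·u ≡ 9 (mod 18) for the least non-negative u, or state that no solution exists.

9

gcd(13, 18) = 1, so a unique solution mod 18 exists.
13⁻¹ ≡ 7 (mod 18).
u ≡ 7·9 ≡ 9 (mod 18).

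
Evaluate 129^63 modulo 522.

Using repeated squaring:
129^1 ≡ 129 (mod 522)
129^2 ≡ 129^2 = 16641 ≡ 459 (mod 522)
129^4 ≡ 459^2 = 210681 ≡ 315 (mod 522)
129^8 ≡ 315^2 = 99225 ≡ 45 (mod 522)
129^16 ≡ 45^2 = 2025 ≡ 459 (mod 522)
129^32 ≡ 459^2 = 210681 ≡ 315 (mod 522)
129^63 = 129^32 · 129^16 · 129^8 · 129^4 · 129^2 · 129^1 ≡ 315 · 459 · 45 · 315 · 459 · 129 (mod 522).
Accumulate the product:
315 · 459 = 144585 ≡ 513
513 · 45 = 23085 ≡ 117
117 · 315 = 36855 ≡ 315
315 · 459 = 144585 ≡ 513
513 · 129 = 66177 ≡ 405

405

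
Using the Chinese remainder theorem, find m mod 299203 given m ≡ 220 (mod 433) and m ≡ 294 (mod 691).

294660

433⁻¹ mod 691: 433×308 ≡ 1 (mod 691), so 433⁻¹ ≡ 308.
m = 220 + 433×((294 − 220)×308 mod 691) = 220 + 433×680 = 294660.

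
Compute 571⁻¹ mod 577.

Run the extended Euclidean algorithm:
577 = 1×571 + 6
571 = 95×6 + 1
6 = 6×1 + 0
gcd(571, 577) = 1, so the inverse exists.
Back-substitute for 1:
1 = 1×571 − 95×6
  = −95×577 + 96×571
So 571⁻¹ ≡ 96 (mod 577).

96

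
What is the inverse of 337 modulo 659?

659 = 1·337 + 322
337 = 1·322 + 15
322 = 21·15 + 7
15 = 2·7 + 1
7 = 7·1 + 0
gcd(337, 659) = 1, so the inverse exists.
Back-substitute for 1:
1 = 1·15 − 2·7
  = −2·322 + 43·15
  = 43·337 − 45·322
  = −45·659 + 88·337
So 337⁻¹ ≡ 88 (mod 659).

88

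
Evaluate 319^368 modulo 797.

Using repeated squaring:
368 in binary is 101110000, i.e. 368 = 256 + 64 + 32 + 16.
319^1 ≡ 319 (mod 797)
319^2 ≡ 319^2 = 101761 ≡ 542 (mod 797)
319^4 ≡ 542^2 = 293764 ≡ 468 (mod 797)
319^8 ≡ 468^2 = 219024 ≡ 646 (mod 797)
319^16 ≡ 646^2 = 417316 ≡ 485 (mod 797)
319^32 ≡ 485^2 = 235225 ≡ 110 (mod 797)
319^64 ≡ 110^2 = 12100 ≡ 145 (mod 797)
319^128 ≡ 145^2 = 21025 ≡ 303 (mod 797)
319^256 ≡ 303^2 = 91809 ≡ 154 (mod 797)
319^368 = 319^256 · 319^64 · 319^32 · 319^16 ≡ 154 · 145 · 110 · 485 (mod 797).
Accumulate the product:
154 · 145 = 22330 ≡ 14
14 · 110 = 1540 ≡ 743
743 · 485 = 360355 ≡ 111

111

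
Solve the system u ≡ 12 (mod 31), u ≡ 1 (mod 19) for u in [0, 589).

229

31⁻¹ mod 19: 31×8 ≡ 1 (mod 19), so 31⁻¹ ≡ 8.
u = 12 + 31×((1 − 12)×8 mod 19) = 12 + 31×7 = 229.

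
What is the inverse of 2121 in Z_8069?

175

8069 = 3·2121 + 1706
2121 = 1·1706 + 415
1706 = 4·415 + 46
415 = 9·46 + 1
46 = 46·1 + 0
gcd(2121, 8069) = 1, so the inverse exists.
Bézout: 1 = −46·8069 + 175·2121.
So 2121⁻¹ ≡ 175 (mod 8069).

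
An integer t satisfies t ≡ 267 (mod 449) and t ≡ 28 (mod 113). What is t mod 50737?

19125

449⁻¹ mod 113: 449*75 ≡ 1 (mod 113), so 449⁻¹ ≡ 75.
t = 267 + 449*((28 − 267)*75 mod 113) = 267 + 449*42 = 19125.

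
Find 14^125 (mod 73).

45

Compute successive squares:
125 in binary is 1111101, i.e. 125 = 64 + 32 + 16 + 8 + 4 + 1.
14^1 ≡ 14 (mod 73)
14^2 ≡ 14^2 = 196 ≡ 50 (mod 73)
14^4 ≡ 50^2 = 2500 ≡ 18 (mod 73)
14^8 ≡ 18^2 = 324 ≡ 32 (mod 73)
14^16 ≡ 32^2 = 1024 ≡ 2 (mod 73)
14^32 ≡ 2^2 = 4 (mod 73)
14^64 ≡ 4^2 = 16 (mod 73)
14^125 = 14^64 × 14^32 × 14^16 × 14^8 × 14^4 × 14^1 ≡ 16 × 4 × 2 × 32 × 18 × 14 (mod 73).
Accumulate the product:
16 × 4 = 64
64 × 2 = 128 ≡ 55
55 × 32 = 1760 ≡ 8
8 × 18 = 144 ≡ 71
71 × 14 = 994 ≡ 45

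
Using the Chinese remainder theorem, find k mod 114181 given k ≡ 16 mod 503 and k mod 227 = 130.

503⁻¹ mod 227: 503×139 ≡ 1 (mod 227), so 503⁻¹ ≡ 139.
k = 16 + 503×((130 − 16)×139 mod 227) = 16 + 503×183 = 92065.
Check: 92065 mod 503 = 16, 92065 mod 227 = 130. ✓

92065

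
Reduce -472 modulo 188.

92

-472 = -3·188 + 92, so -472 ≡ 92 (mod 188).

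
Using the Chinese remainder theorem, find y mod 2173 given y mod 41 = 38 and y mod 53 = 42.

41⁻¹ mod 53: 41*22 ≡ 1 (mod 53), so 41⁻¹ ≡ 22.
y = 38 + 41*((42 − 38)*22 mod 53) = 38 + 41*35 = 1473.
Check: 1473 mod 41 = 38, 1473 mod 53 = 42. ✓

1473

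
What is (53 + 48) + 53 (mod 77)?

0

53 + 48 = 101 ≡ 24 (mod 77)
24 + 53 = 77 ≡ 0 (mod 77)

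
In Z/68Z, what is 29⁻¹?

61

68 = 2*29 + 10
29 = 2*10 + 9
10 = 1*9 + 1
9 = 9*1 + 0
gcd(29, 68) = 1, so the inverse exists.
Back-substitute for 1:
1 = 1*10 − 1*9
  = −1*29 + 3*10
  = 3*68 − 7*29
So 29⁻¹ ≡ −7 ≡ 61 (mod 68).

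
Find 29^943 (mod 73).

34

Using repeated squaring:
943 in binary is 1110101111, i.e. 943 = 512 + 256 + 128 + 32 + 8 + 4 + 2 + 1.
29^1 ≡ 29 (mod 73)
29^2 ≡ 29^2 = 841 ≡ 38 (mod 73)
29^4 ≡ 38^2 = 1444 ≡ 57 (mod 73)
29^8 ≡ 57^2 = 3249 ≡ 37 (mod 73)
29^16 ≡ 37^2 = 1369 ≡ 55 (mod 73)
29^32 ≡ 55^2 = 3025 ≡ 32 (mod 73)
29^64 ≡ 32^2 = 1024 ≡ 2 (mod 73)
29^128 ≡ 2^2 = 4 (mod 73)
29^256 ≡ 4^2 = 16 (mod 73)
29^512 ≡ 16^2 = 256 ≡ 37 (mod 73)
29^943 = 29^512 × 29^256 × 29^128 × 29^32 × 29^8 × 29^4 × 29^2 × 29^1 ≡ 37 × 16 × 4 × 32 × 37 × 57 × 38 × 29 (mod 73).
Accumulate the product:
37 × 16 = 592 ≡ 8
8 × 4 = 32
32 × 32 = 1024 ≡ 2
2 × 37 = 74 ≡ 1
1 × 57 = 57
57 × 38 = 2166 ≡ 49
49 × 29 = 1421 ≡ 34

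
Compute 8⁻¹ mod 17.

15

17 = 2·8 + 1
8 = 8·1 + 0
gcd(8, 17) = 1, so the inverse exists.
Bézout: 1 = 1·17 − 2·8.
So 8⁻¹ ≡ −2 ≡ 15 (mod 17).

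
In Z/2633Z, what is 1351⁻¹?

By the extended Euclidean algorithm:
2633 = 1*1351 + 1282
1351 = 1*1282 + 69
1282 = 18*69 + 40
69 = 1*40 + 29
40 = 1*29 + 11
29 = 2*11 + 7
11 = 1*7 + 4
7 = 1*4 + 3
4 = 1*3 + 1
3 = 3*1 + 0
gcd(1351, 2633) = 1, so the inverse exists.
Back-substitute for 1:
1 = 1*4 − 1*3
  = −1*7 + 2*4
  = 2*11 − 3*7
  = −3*29 + 8*11
  = 8*40 − 11*29
  = −11*69 + 19*40
  = 19*1282 − 353*69
  = −353*1351 + 372*1282
  = 372*2633 − 725*1351
So 1351⁻¹ ≡ −725 ≡ 1908 (mod 2633).

1908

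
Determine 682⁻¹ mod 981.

292

By the extended Euclidean algorithm:
981 = 1·682 + 299
682 = 2·299 + 84
299 = 3·84 + 47
84 = 1·47 + 37
47 = 1·37 + 10
37 = 3·10 + 7
10 = 1·7 + 3
7 = 2·3 + 1
3 = 3·1 + 0
gcd(682, 981) = 1, so the inverse exists.
Bézout: 1 = −203·981 + 292·682.
So 682⁻¹ ≡ 292 (mod 981).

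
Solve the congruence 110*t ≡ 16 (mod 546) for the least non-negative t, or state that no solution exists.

gcd(110, 546) = 2, and 2 | 16, so solutions exist.
Divide through by 2: 55*t = 8 (mod 273).
55⁻¹ ≡ 139 (mod 273).
t ≡ 139*8 ≡ 20 (mod 273).
The smallest non-negative solution is t = 20.

20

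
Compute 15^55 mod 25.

0

55 in binary is 110111, i.e. 55 = 32 + 16 + 4 + 2 + 1.
15^1 ≡ 15 (mod 25)
15^2 ≡ 15^2 = 225 ≡ 0 (mod 25)
15^4 ≡ 0^2 = 0 (mod 25)
15^8 ≡ 0^2 = 0 (mod 25)
15^16 ≡ 0^2 = 0 (mod 25)
15^32 ≡ 0^2 = 0 (mod 25)
15^55 = 15^32 · 15^16 · 15^4 · 15^2 · 15^1 ≡ 0 · 0 · 0 · 0 · 15 (mod 25).
Accumulate the product:
0 · 0 = 0
0 · 0 = 0
0 · 0 = 0
0 · 15 = 0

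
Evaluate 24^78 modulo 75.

By square-and-multiply:
24^1 ≡ 24 (mod 75)
24^2 ≡ 24^2 = 576 ≡ 51 (mod 75)
24^4 ≡ 51^2 = 2601 ≡ 51 (mod 75)
24^8 ≡ 51^2 = 2601 ≡ 51 (mod 75)
24^16 ≡ 51^2 = 2601 ≡ 51 (mod 75)
24^32 ≡ 51^2 = 2601 ≡ 51 (mod 75)
24^64 ≡ 51^2 = 2601 ≡ 51 (mod 75)
24^78 = 24^64 · 24^8 · 24^4 · 24^2 ≡ 51 · 51 · 51 · 51 (mod 75).
Accumulate the product:
51 · 51 = 2601 ≡ 51
51 · 51 = 2601 ≡ 51
51 · 51 = 2601 ≡ 51

51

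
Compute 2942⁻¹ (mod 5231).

745

By the extended Euclidean algorithm:
5231 = 1×2942 + 2289
2942 = 1×2289 + 653
2289 = 3×653 + 330
653 = 1×330 + 323
330 = 1×323 + 7
323 = 46×7 + 1
7 = 7×1 + 0
gcd(2942, 5231) = 1, so the inverse exists.
Bézout: 1 = −419×5231 + 745×2942.
So 2942⁻¹ ≡ 745 (mod 5231).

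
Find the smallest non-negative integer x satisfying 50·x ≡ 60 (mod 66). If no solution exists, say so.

gcd(50, 66) = 2, and 2 | 60, so solutions exist.
Divide through by 2: 25·x ≡ 30 (mod 33).
25⁻¹ ≡ 4 (mod 33).
x ≡ 4·30 ≡ 21 (mod 33).
The smallest non-negative solution is x = 21.

21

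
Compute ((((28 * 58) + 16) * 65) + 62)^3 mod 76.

12

28 * 58 = 1624 ≡ 28 (mod 76)
28 + 16 = 44
44 * 65 = 2860 ≡ 48 (mod 76)
48 + 62 = 110 ≡ 34 (mod 76)
(34)^3 ≡ 12 (mod 76)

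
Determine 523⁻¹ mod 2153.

Apply the Euclidean algorithm and back-substitute:
2153 = 4·523 + 61
523 = 8·61 + 35
61 = 1·35 + 26
35 = 1·26 + 9
26 = 2·9 + 8
9 = 1·8 + 1
8 = 8·1 + 0
gcd(523, 2153) = 1, so the inverse exists.
Back-substitute for 1:
1 = 1·9 − 1·8
  = −1·26 + 3·9
  = 3·35 − 4·26
  = −4·61 + 7·35
  = 7·523 − 60·61
  = −60·2153 + 247·523
So 523⁻¹ ≡ 247 (mod 2153).

247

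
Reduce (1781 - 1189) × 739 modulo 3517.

1380

1781 - 1189 = 592
592 × 739 = 437488 ≡ 1380 (mod 3517)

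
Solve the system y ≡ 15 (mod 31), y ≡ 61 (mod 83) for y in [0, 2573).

1472

31⁻¹ mod 83: 31×75 ≡ 1 (mod 83), so 31⁻¹ ≡ 75.
y = 15 + 31×((61 − 15)×75 mod 83) = 15 + 31×47 = 1472.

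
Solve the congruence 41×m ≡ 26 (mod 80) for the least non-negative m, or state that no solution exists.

26

gcd(41, 80) = 1, so a unique solution mod 80 exists.
41⁻¹ ≡ 41 (mod 80).
m ≡ 41×26 ≡ 26 (mod 80).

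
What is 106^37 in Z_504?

37 in binary is 100101, i.e. 37 = 32 + 4 + 1.
106^1 ≡ 106 (mod 504)
106^2 ≡ 106^2 = 11236 ≡ 148 (mod 504)
106^4 ≡ 148^2 = 21904 ≡ 232 (mod 504)
106^8 ≡ 232^2 = 53824 ≡ 400 (mod 504)
106^16 ≡ 400^2 = 160000 ≡ 232 (mod 504)
106^32 ≡ 232^2 = 53824 ≡ 400 (mod 504)
106^37 = 106^32 × 106^4 × 106^1 ≡ 400 × 232 × 106 (mod 504).
Accumulate the product:
400 × 232 = 92800 ≡ 64
64 × 106 = 6784 ≡ 232

232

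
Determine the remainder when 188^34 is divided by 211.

55

34 in binary is 100010, i.e. 34 = 32 + 2.
188^1 ≡ 188 (mod 211)
188^2 ≡ 188^2 = 35344 ≡ 107 (mod 211)
188^4 ≡ 107^2 = 11449 ≡ 55 (mod 211)
188^8 ≡ 55^2 = 3025 ≡ 71 (mod 211)
188^16 ≡ 71^2 = 5041 ≡ 188 (mod 211)
188^32 ≡ 188^2 = 35344 ≡ 107 (mod 211)
188^34 = 188^32 × 188^2 ≡ 107 × 107 (mod 211).
107 × 107 = 11449 ≡ 55 (mod 211).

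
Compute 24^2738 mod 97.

2738 in binary is 101010110010, i.e. 2738 = 2048 + 512 + 128 + 32 + 16 + 2.
24^1 ≡ 24 (mod 97)
24^2 ≡ 24^2 = 576 ≡ 91 (mod 97)
24^4 ≡ 91^2 = 8281 ≡ 36 (mod 97)
24^8 ≡ 36^2 = 1296 ≡ 35 (mod 97)
24^16 ≡ 35^2 = 1225 ≡ 61 (mod 97)
24^32 ≡ 61^2 = 3721 ≡ 35 (mod 97)
24^64 ≡ 35^2 = 1225 ≡ 61 (mod 97)
24^128 ≡ 61^2 = 3721 ≡ 35 (mod 97)
24^256 ≡ 35^2 = 1225 ≡ 61 (mod 97)
24^512 ≡ 61^2 = 3721 ≡ 35 (mod 97)
24^1024 ≡ 35^2 = 1225 ≡ 61 (mod 97)
24^2048 ≡ 61^2 = 3721 ≡ 35 (mod 97)
24^2738 = 24^2048 · 24^512 · 24^128 · 24^32 · 24^16 · 24^2 ≡ 35 · 35 · 35 · 35 · 61 · 91 (mod 97).
Accumulate the product:
35 · 35 = 1225 ≡ 61
61 · 35 = 2135 ≡ 1
1 · 35 = 35
35 · 61 = 2135 ≡ 1
1 · 91 = 91

91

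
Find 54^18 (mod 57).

39

By square-and-multiply:
54^1 ≡ 54 (mod 57)
54^2 ≡ 54^2 = 2916 ≡ 9 (mod 57)
54^4 ≡ 9^2 = 81 ≡ 24 (mod 57)
54^8 ≡ 24^2 = 576 ≡ 6 (mod 57)
54^16 ≡ 6^2 = 36 (mod 57)
54^18 = 54^16 × 54^2 ≡ 36 × 9 (mod 57).
36 × 9 = 324 ≡ 39 (mod 57).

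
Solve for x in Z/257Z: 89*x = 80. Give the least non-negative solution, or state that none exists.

gcd(89, 257) = 1, so a unique solution mod 257 exists.
89⁻¹ ≡ 26 (mod 257).
x ≡ 26*80 ≡ 24 (mod 257).

24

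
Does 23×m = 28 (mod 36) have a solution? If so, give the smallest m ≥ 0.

gcd(23, 36) = 1, so a unique solution mod 36 exists.
23⁻¹ ≡ 11 (mod 36).
m ≡ 11×28 ≡ 20 (mod 36).

20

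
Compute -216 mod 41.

-216 = -6*41 + 30, so -216 ≡ 30 (mod 41).

30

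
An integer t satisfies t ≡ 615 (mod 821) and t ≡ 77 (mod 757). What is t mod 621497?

479258

821⁻¹ mod 757: 821*414 ≡ 1 (mod 757), so 821⁻¹ ≡ 414.
t = 615 + 821*((77 − 615)*414 mod 757) = 615 + 821*583 = 479258.
Check: 479258 mod 821 = 615, 479258 mod 757 = 77. ✓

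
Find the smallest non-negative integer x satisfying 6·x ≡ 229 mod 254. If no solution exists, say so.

gcd(6, 254) = 2, and 2 does not divide 229.
So the congruence has no solution.

no solution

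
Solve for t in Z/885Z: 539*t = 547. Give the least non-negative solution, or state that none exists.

533

gcd(539, 885) = 1, so a unique solution mod 885 exists.
539⁻¹ ≡ 509 (mod 885).
t ≡ 509*547 ≡ 533 (mod 885).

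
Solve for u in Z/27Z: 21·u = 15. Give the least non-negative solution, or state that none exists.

gcd(21, 27) = 3, and 3 | 15, so solutions exist.
Divide through by 3: 7·u mod 9 = 5.
7⁻¹ ≡ 4 (mod 9).
u ≡ 4·5 ≡ 2 (mod 9).
The smallest non-negative solution is u = 2.

2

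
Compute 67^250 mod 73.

Using repeated squaring:
67^1 ≡ 67 (mod 73)
67^2 ≡ 67^2 = 4489 ≡ 36 (mod 73)
67^4 ≡ 36^2 = 1296 ≡ 55 (mod 73)
67^8 ≡ 55^2 = 3025 ≡ 32 (mod 73)
67^16 ≡ 32^2 = 1024 ≡ 2 (mod 73)
67^32 ≡ 2^2 = 4 (mod 73)
67^64 ≡ 4^2 = 16 (mod 73)
67^128 ≡ 16^2 = 256 ≡ 37 (mod 73)
67^250 = 67^128 * 67^64 * 67^32 * 67^16 * 67^8 * 67^2 ≡ 37 * 16 * 4 * 2 * 32 * 36 (mod 73).
Accumulate the product:
37 * 16 = 592 ≡ 8
8 * 4 = 32
32 * 2 = 64
64 * 32 = 2048 ≡ 4
4 * 36 = 144 ≡ 71

71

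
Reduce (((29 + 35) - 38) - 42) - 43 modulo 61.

2

29 + 35 = 64 ≡ 3 (mod 61)
3 - 38 = -35 ≡ 26 (mod 61)
26 - 42 = -16 ≡ 45 (mod 61)
45 - 43 = 2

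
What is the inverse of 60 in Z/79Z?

Apply the Euclidean algorithm and back-substitute:
79 = 1*60 + 19
60 = 3*19 + 3
19 = 6*3 + 1
3 = 3*1 + 0
gcd(60, 79) = 1, so the inverse exists.
Back-substitute for 1:
1 = 1*19 − 6*3
  = −6*60 + 19*19
  = 19*79 − 25*60
So 60⁻¹ ≡ −25 ≡ 54 (mod 79).

54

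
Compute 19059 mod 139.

16

19059 = 137*139 + 16, so 19059 ≡ 16 (mod 139).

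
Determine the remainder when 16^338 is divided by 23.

By square-and-multiply:
338 in binary is 101010010, i.e. 338 = 256 + 64 + 16 + 2.
16^1 ≡ 16 (mod 23)
16^2 ≡ 16^2 = 256 ≡ 3 (mod 23)
16^4 ≡ 3^2 = 9 (mod 23)
16^8 ≡ 9^2 = 81 ≡ 12 (mod 23)
16^16 ≡ 12^2 = 144 ≡ 6 (mod 23)
16^32 ≡ 6^2 = 36 ≡ 13 (mod 23)
16^64 ≡ 13^2 = 169 ≡ 8 (mod 23)
16^128 ≡ 8^2 = 64 ≡ 18 (mod 23)
16^256 ≡ 18^2 = 324 ≡ 2 (mod 23)
16^338 = 16^256 · 16^64 · 16^16 · 16^2 ≡ 2 · 8 · 6 · 3 (mod 23).
Accumulate the product:
2 · 8 = 16
16 · 6 = 96 ≡ 4
4 · 3 = 12

12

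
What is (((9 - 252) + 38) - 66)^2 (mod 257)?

196

9 - 252 = -243 ≡ 14 (mod 257)
14 + 38 = 52
52 - 66 = -14 ≡ 243 (mod 257)
(243)^2 ≡ 196 (mod 257)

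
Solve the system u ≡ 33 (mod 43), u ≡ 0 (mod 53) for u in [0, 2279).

43⁻¹ mod 53: 43×37 ≡ 1 (mod 53), so 43⁻¹ ≡ 37.
u = 33 + 43×((0 − 33)×37 mod 53) = 33 + 43×51 = 2226.

2226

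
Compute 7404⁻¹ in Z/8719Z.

Run the extended Euclidean algorithm:
8719 = 1×7404 + 1315
7404 = 5×1315 + 829
1315 = 1×829 + 486
829 = 1×486 + 343
486 = 1×343 + 143
343 = 2×143 + 57
143 = 2×57 + 29
57 = 1×29 + 28
29 = 1×28 + 1
28 = 28×1 + 0
gcd(7404, 8719) = 1, so the inverse exists.
Back-substitute for 1:
1 = 1×29 − 1×28
  = −1×57 + 2×29
  = 2×143 − 5×57
  = −5×343 + 12×143
  = 12×486 − 17×343
  = −17×829 + 29×486
  = 29×1315 − 46×829
  = −46×7404 + 259×1315
  = 259×8719 − 305×7404
So 7404⁻¹ ≡ −305 ≡ 8414 (mod 8719).

8414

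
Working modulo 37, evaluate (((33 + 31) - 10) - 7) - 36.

33 + 31 = 64 ≡ 27 (mod 37)
27 - 10 = 17
17 - 7 = 10
10 - 36 = -26 ≡ 11 (mod 37)

11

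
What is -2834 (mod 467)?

435

-2834 = -7×467 + 435, so -2834 ≡ 435 (mod 467).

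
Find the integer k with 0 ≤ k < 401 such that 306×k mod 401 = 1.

363

Run the extended Euclidean algorithm:
401 = 1*306 + 95
306 = 3*95 + 21
95 = 4*21 + 11
21 = 1*11 + 10
11 = 1*10 + 1
10 = 10*1 + 0
gcd(306, 401) = 1, so the inverse exists.
Back-substitute for 1:
1 = 1*11 − 1*10
  = −1*21 + 2*11
  = 2*95 − 9*21
  = −9*306 + 29*95
  = 29*401 − 38*306
So 306⁻¹ ≡ −38 ≡ 363 (mod 401).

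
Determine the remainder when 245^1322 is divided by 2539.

By square-and-multiply:
1322 in binary is 10100101010, i.e. 1322 = 1024 + 256 + 32 + 8 + 2.
245^1 ≡ 245 (mod 2539)
245^2 ≡ 245^2 = 60025 ≡ 1628 (mod 2539)
245^4 ≡ 1628^2 = 2650384 ≡ 2207 (mod 2539)
245^8 ≡ 2207^2 = 4870849 ≡ 1047 (mod 2539)
245^16 ≡ 1047^2 = 1096209 ≡ 1900 (mod 2539)
245^32 ≡ 1900^2 = 3610000 ≡ 2081 (mod 2539)
245^64 ≡ 2081^2 = 4330561 ≡ 1566 (mod 2539)
245^128 ≡ 1566^2 = 2452356 ≡ 2221 (mod 2539)
245^256 ≡ 2221^2 = 4932841 ≡ 2103 (mod 2539)
245^512 ≡ 2103^2 = 4422609 ≡ 2210 (mod 2539)
245^1024 ≡ 2210^2 = 4884100 ≡ 1603 (mod 2539)
245^1322 = 245^1024 * 245^256 * 245^32 * 245^8 * 245^2 ≡ 1603 * 2103 * 2081 * 1047 * 1628 (mod 2539).
Accumulate the product:
1603 * 2103 = 3371109 ≡ 1856
1856 * 2081 = 3862336 ≡ 517
517 * 1047 = 541299 ≡ 492
492 * 1628 = 800976 ≡ 1191

1191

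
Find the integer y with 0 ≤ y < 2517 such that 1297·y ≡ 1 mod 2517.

1471

2517 = 1*1297 + 1220
1297 = 1*1220 + 77
1220 = 15*77 + 65
77 = 1*65 + 12
65 = 5*12 + 5
12 = 2*5 + 2
5 = 2*2 + 1
2 = 2*1 + 0
gcd(1297, 2517) = 1, so the inverse exists.
Back-substitute for 1:
1 = 1*5 − 2*2
  = −2*12 + 5*5
  = 5*65 − 27*12
  = −27*77 + 32*65
  = 32*1220 − 507*77
  = −507*1297 + 539*1220
  = 539*2517 − 1046*1297
So 1297⁻¹ ≡ −1046 ≡ 1471 (mod 2517).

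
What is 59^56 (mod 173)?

118

Compute successive squares:
56 in binary is 111000, i.e. 56 = 32 + 16 + 8.
59^1 ≡ 59 (mod 173)
59^2 ≡ 59^2 = 3481 ≡ 21 (mod 173)
59^4 ≡ 21^2 = 441 ≡ 95 (mod 173)
59^8 ≡ 95^2 = 9025 ≡ 29 (mod 173)
59^16 ≡ 29^2 = 841 ≡ 149 (mod 173)
59^32 ≡ 149^2 = 22201 ≡ 57 (mod 173)
59^56 = 59^32 · 59^16 · 59^8 ≡ 57 · 149 · 29 (mod 173).
Accumulate the product:
57 · 149 = 8493 ≡ 16
16 · 29 = 464 ≡ 118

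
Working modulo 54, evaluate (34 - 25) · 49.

9

34 - 25 = 9
9 · 49 = 441 ≡ 9 (mod 54)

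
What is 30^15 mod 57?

39

15 in binary is 1111, i.e. 15 = 8 + 4 + 2 + 1.
30^1 ≡ 30 (mod 57)
30^2 ≡ 30^2 = 900 ≡ 45 (mod 57)
30^4 ≡ 45^2 = 2025 ≡ 30 (mod 57)
30^8 ≡ 30^2 = 900 ≡ 45 (mod 57)
30^15 = 30^8 * 30^4 * 30^2 * 30^1 ≡ 45 * 30 * 45 * 30 (mod 57).
Accumulate the product:
45 * 30 = 1350 ≡ 39
39 * 45 = 1755 ≡ 45
45 * 30 = 1350 ≡ 39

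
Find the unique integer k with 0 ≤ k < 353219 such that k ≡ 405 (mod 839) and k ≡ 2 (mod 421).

348590

839⁻¹ mod 421: 839*140 ≡ 1 (mod 421), so 839⁻¹ ≡ 140.
k = 405 + 839*((2 − 405)*140 mod 421) = 405 + 839*415 = 348590.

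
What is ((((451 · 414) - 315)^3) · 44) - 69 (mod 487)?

326

451 · 414 = 186714 ≡ 193 (mod 487)
193 - 315 = -122 ≡ 365 (mod 487)
(365)^3 ≡ 175 (mod 487)
175 · 44 = 7700 ≡ 395 (mod 487)
395 - 69 = 326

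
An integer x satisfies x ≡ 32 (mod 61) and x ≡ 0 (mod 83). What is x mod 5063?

581

61⁻¹ mod 83: 61·49 ≡ 1 (mod 83), so 61⁻¹ ≡ 49.
x = 32 + 61·((0 − 32)·49 mod 83) = 32 + 61·9 = 581.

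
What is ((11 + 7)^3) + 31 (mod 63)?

4

11 + 7 = 18
(18)^3 ≡ 36 (mod 63)
36 + 31 = 67 ≡ 4 (mod 63)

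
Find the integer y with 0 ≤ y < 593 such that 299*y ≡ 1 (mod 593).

119

Run the extended Euclidean algorithm:
593 = 1*299 + 294
299 = 1*294 + 5
294 = 58*5 + 4
5 = 1*4 + 1
4 = 4*1 + 0
gcd(299, 593) = 1, so the inverse exists.
Bézout: 1 = −60*593 + 119*299.
So 299⁻¹ ≡ 119 (mod 593).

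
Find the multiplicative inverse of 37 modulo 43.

7

43 = 1·37 + 6
37 = 6·6 + 1
6 = 6·1 + 0
gcd(37, 43) = 1, so the inverse exists.
Back-substitute for 1:
1 = 1·37 − 6·6
  = −6·43 + 7·37
So 37⁻¹ ≡ 7 (mod 43).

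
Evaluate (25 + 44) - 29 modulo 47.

40

25 + 44 = 69 ≡ 22 (mod 47)
22 - 29 = -7 ≡ 40 (mod 47)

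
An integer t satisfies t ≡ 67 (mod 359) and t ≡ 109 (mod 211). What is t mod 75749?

50327

359⁻¹ mod 211: 359*144 ≡ 1 (mod 211), so 359⁻¹ ≡ 144.
t = 67 + 359*((109 − 67)*144 mod 211) = 67 + 359*140 = 50327.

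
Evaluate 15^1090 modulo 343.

By square-and-multiply:
15^1 ≡ 15 (mod 343)
15^2 ≡ 15^2 = 225 (mod 343)
15^4 ≡ 225^2 = 50625 ≡ 204 (mod 343)
15^8 ≡ 204^2 = 41616 ≡ 113 (mod 343)
15^16 ≡ 113^2 = 12769 ≡ 78 (mod 343)
15^32 ≡ 78^2 = 6084 ≡ 253 (mod 343)
15^64 ≡ 253^2 = 64009 ≡ 211 (mod 343)
15^128 ≡ 211^2 = 44521 ≡ 274 (mod 343)
15^256 ≡ 274^2 = 75076 ≡ 302 (mod 343)
15^512 ≡ 302^2 = 91204 ≡ 309 (mod 343)
15^1024 ≡ 309^2 = 95481 ≡ 127 (mod 343)
15^1090 = 15^1024 · 15^64 · 15^2 ≡ 127 · 211 · 225 (mod 343).
Accumulate the product:
127 · 211 = 26797 ≡ 43
43 · 225 = 9675 ≡ 71

71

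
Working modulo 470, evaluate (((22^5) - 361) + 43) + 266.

(22)^5 ≡ 82 (mod 470)
82 - 361 = -279 ≡ 191 (mod 470)
191 + 43 = 234
234 + 266 = 500 ≡ 30 (mod 470)

30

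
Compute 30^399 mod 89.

399 in binary is 110001111, i.e. 399 = 256 + 128 + 8 + 4 + 2 + 1.
30^1 ≡ 30 (mod 89)
30^2 ≡ 30^2 = 900 ≡ 10 (mod 89)
30^4 ≡ 10^2 = 100 ≡ 11 (mod 89)
30^8 ≡ 11^2 = 121 ≡ 32 (mod 89)
30^16 ≡ 32^2 = 1024 ≡ 45 (mod 89)
30^32 ≡ 45^2 = 2025 ≡ 67 (mod 89)
30^64 ≡ 67^2 = 4489 ≡ 39 (mod 89)
30^128 ≡ 39^2 = 1521 ≡ 8 (mod 89)
30^256 ≡ 8^2 = 64 (mod 89)
30^399 = 30^256 · 30^128 · 30^8 · 30^4 · 30^2 · 30^1 ≡ 64 · 8 · 32 · 11 · 10 · 30 (mod 89).
Accumulate the product:
64 · 8 = 512 ≡ 67
67 · 32 = 2144 ≡ 8
8 · 11 = 88
88 · 10 = 880 ≡ 79
79 · 30 = 2370 ≡ 56

56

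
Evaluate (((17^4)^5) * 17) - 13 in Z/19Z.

(17)^4 ≡ 16 (mod 19)
(16)^5 ≡ 4 (mod 19)
4 * 17 = 68 ≡ 11 (mod 19)
11 - 13 = -2 ≡ 17 (mod 19)

17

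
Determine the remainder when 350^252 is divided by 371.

Using repeated squaring:
350^1 ≡ 350 (mod 371)
350^2 ≡ 350^2 = 122500 ≡ 70 (mod 371)
350^4 ≡ 70^2 = 4900 ≡ 77 (mod 371)
350^8 ≡ 77^2 = 5929 ≡ 364 (mod 371)
350^16 ≡ 364^2 = 132496 ≡ 49 (mod 371)
350^32 ≡ 49^2 = 2401 ≡ 175 (mod 371)
350^64 ≡ 175^2 = 30625 ≡ 203 (mod 371)
350^128 ≡ 203^2 = 41209 ≡ 28 (mod 371)
350^252 = 350^128 × 350^64 × 350^32 × 350^16 × 350^8 × 350^4 ≡ 28 × 203 × 175 × 49 × 364 × 77 (mod 371).
Accumulate the product:
28 × 203 = 5684 ≡ 119
119 × 175 = 20825 ≡ 49
49 × 49 = 2401 ≡ 175
175 × 364 = 63700 ≡ 259
259 × 77 = 19943 ≡ 280

280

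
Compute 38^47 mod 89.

41

Compute successive squares:
38^1 ≡ 38 (mod 89)
38^2 ≡ 38^2 = 1444 ≡ 20 (mod 89)
38^4 ≡ 20^2 = 400 ≡ 44 (mod 89)
38^8 ≡ 44^2 = 1936 ≡ 67 (mod 89)
38^16 ≡ 67^2 = 4489 ≡ 39 (mod 89)
38^32 ≡ 39^2 = 1521 ≡ 8 (mod 89)
38^47 = 38^32 × 38^8 × 38^4 × 38^2 × 38^1 ≡ 8 × 67 × 44 × 20 × 38 (mod 89).
Accumulate the product:
8 × 67 = 536 ≡ 2
2 × 44 = 88
88 × 20 = 1760 ≡ 69
69 × 38 = 2622 ≡ 41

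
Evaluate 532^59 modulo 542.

298

Compute successive squares:
59 in binary is 111011, i.e. 59 = 32 + 16 + 8 + 2 + 1.
532^1 ≡ 532 (mod 542)
532^2 ≡ 532^2 = 283024 ≡ 100 (mod 542)
532^4 ≡ 100^2 = 10000 ≡ 244 (mod 542)
532^8 ≡ 244^2 = 59536 ≡ 458 (mod 542)
532^16 ≡ 458^2 = 209764 ≡ 10 (mod 542)
532^32 ≡ 10^2 = 100 (mod 542)
532^59 = 532^32 × 532^16 × 532^8 × 532^2 × 532^1 ≡ 100 × 10 × 458 × 100 × 532 (mod 542).
Accumulate the product:
100 × 10 = 1000 ≡ 458
458 × 458 = 209764 ≡ 10
10 × 100 = 1000 ≡ 458
458 × 532 = 243656 ≡ 298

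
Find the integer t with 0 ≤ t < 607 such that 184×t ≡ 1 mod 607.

320

Apply the Euclidean algorithm and back-substitute:
607 = 3*184 + 55
184 = 3*55 + 19
55 = 2*19 + 17
19 = 1*17 + 2
17 = 8*2 + 1
2 = 2*1 + 0
gcd(184, 607) = 1, so the inverse exists.
Bézout: 1 = 87*607 − 287*184.
So 184⁻¹ ≡ −287 ≡ 320 (mod 607).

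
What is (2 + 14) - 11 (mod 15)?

5

2 + 14 = 16 ≡ 1 (mod 15)
1 - 11 = -10 ≡ 5 (mod 15)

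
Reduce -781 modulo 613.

-781 = -2*613 + 445, so -781 ≡ 445 (mod 613).

445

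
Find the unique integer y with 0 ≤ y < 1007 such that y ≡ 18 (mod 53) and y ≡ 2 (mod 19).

230

53⁻¹ mod 19: 53·14 ≡ 1 (mod 19), so 53⁻¹ ≡ 14.
y = 18 + 53·((2 − 18)·14 mod 19) = 18 + 53·4 = 230.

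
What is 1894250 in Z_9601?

1894250 = 197×9601 + 2853, so 1894250 ≡ 2853 (mod 9601).

2853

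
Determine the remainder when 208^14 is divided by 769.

319

By square-and-multiply:
14 in binary is 1110, i.e. 14 = 8 + 4 + 2.
208^1 ≡ 208 (mod 769)
208^2 ≡ 208^2 = 43264 ≡ 200 (mod 769)
208^4 ≡ 200^2 = 40000 ≡ 12 (mod 769)
208^8 ≡ 12^2 = 144 (mod 769)
208^14 = 208^8 × 208^4 × 208^2 ≡ 144 × 12 × 200 (mod 769).
Accumulate the product:
144 × 12 = 1728 ≡ 190
190 × 200 = 38000 ≡ 319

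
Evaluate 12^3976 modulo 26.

14

12^1 ≡ 12 (mod 26)
12^2 ≡ 12^2 = 144 ≡ 14 (mod 26)
12^4 ≡ 14^2 = 196 ≡ 14 (mod 26)
12^8 ≡ 14^2 = 196 ≡ 14 (mod 26)
12^16 ≡ 14^2 = 196 ≡ 14 (mod 26)
12^32 ≡ 14^2 = 196 ≡ 14 (mod 26)
12^64 ≡ 14^2 = 196 ≡ 14 (mod 26)
12^128 ≡ 14^2 = 196 ≡ 14 (mod 26)
12^256 ≡ 14^2 = 196 ≡ 14 (mod 26)
12^512 ≡ 14^2 = 196 ≡ 14 (mod 26)
12^1024 ≡ 14^2 = 196 ≡ 14 (mod 26)
12^2048 ≡ 14^2 = 196 ≡ 14 (mod 26)
12^3976 = 12^2048 · 12^1024 · 12^512 · 12^256 · 12^128 · 12^8 ≡ 14 · 14 · 14 · 14 · 14 · 14 (mod 26).
Accumulate the product:
14 · 14 = 196 ≡ 14
14 · 14 = 196 ≡ 14
14 · 14 = 196 ≡ 14
14 · 14 = 196 ≡ 14
14 · 14 = 196 ≡ 14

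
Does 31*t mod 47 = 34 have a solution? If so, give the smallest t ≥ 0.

39

gcd(31, 47) = 1, so a unique solution mod 47 exists.
31⁻¹ ≡ 44 (mod 47).
t ≡ 44*34 ≡ 39 (mod 47).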